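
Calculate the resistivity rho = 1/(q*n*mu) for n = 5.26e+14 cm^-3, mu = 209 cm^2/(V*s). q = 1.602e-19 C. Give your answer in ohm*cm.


Step 1: sigma = q * n * mu = 1.602e-19 * 5.26e+14 * 209 = 1.76114e-02 S/cm
Step 2: rho = 1 / sigma = 1 / 1.76114e-02 = 56.78 ohm*cm

56.78


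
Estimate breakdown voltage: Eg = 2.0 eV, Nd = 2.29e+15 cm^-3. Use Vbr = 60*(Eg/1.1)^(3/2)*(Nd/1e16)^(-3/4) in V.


Step 1: Eg/1.1 = 2.0/1.1 = 1.818182
Step 2: (Eg/1.1)^1.5 = 1.818182^1.5 = 2.451636
Step 3: (Nd/1e16)^(-0.75) = (0.229)^(-0.75) = 3.020810
Step 4: Vbr = 60 * 2.451636 * 3.020810 = 444.4 V

444.4


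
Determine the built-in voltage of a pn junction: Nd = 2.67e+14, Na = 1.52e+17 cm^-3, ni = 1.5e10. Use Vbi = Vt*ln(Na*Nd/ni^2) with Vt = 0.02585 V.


Step 1: Compute Na*Nd/ni^2 = 1.52e+17 * 2.67e+14 / (1.5e10)^2 = 1.8037e+11
Step 2: ln(1.8037e+11) = 25.9183
Step 3: Vbi = 0.02585 * 25.9183 = 0.67 V

0.67


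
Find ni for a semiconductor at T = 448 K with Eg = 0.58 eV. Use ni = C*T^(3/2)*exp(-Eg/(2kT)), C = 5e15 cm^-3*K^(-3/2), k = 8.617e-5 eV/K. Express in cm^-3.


Step 1: Compute kT = 8.617e-5 * 448 = 0.03860416 eV
Step 2: Exponent = -Eg/(2kT) = -0.58/(2*0.03860416) = -7.51214
Step 3: T^(3/2) = 448^1.5 = 9482.37
Step 4: ni = 5e15 * 9482.37 * exp(-7.51214) = 2.59e+16 cm^-3

2.59e+16


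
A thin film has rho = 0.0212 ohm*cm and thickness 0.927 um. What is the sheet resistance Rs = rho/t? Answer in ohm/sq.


Step 1: Convert thickness to cm: t = 0.927 um = 9.2700e-05 cm
Step 2: Rs = rho / t = 0.0212 / 9.2700e-05
Step 3: Rs = 228.7 ohm/sq

228.7


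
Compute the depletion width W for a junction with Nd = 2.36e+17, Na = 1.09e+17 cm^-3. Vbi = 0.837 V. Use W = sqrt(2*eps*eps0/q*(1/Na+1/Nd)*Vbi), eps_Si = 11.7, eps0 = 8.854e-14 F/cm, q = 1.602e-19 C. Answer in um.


Step 1: 1/Na + 1/Nd = 1/1.09e+17 + 1/2.36e+17 = 1.34116e-17
Step 2: 2*eps*eps0/q = 2*11.7*8.854e-14/1.602e-19 = 1.293281e+07
Step 3: W^2 = 1.293281e+07 * 1.34116e-17 * 0.837 = 1.45177e-10
Step 4: W = sqrt(1.45177e-10) = 1.205e-05 cm = 0.1205 um

0.1205


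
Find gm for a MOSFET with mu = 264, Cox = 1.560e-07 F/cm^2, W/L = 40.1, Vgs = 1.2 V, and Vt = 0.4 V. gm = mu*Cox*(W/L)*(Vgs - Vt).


Step 1: Vov = Vgs - Vt = 1.2 - 0.4 = 0.8 V
Step 2: gm = mu * Cox * (W/L) * Vov
Step 3: gm = 264 * 1.560e-07 * 40.1 * 0.8 = 1.32e-03 S

1.32e-03


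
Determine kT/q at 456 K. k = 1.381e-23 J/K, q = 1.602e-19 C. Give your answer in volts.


Step 1: kT = 1.381e-23 * 456 = 6.29736e-21 J
Step 2: Vt = kT/q = 6.29736e-21 / 1.602e-19
Step 3: Vt = 0.03931 V

0.03931


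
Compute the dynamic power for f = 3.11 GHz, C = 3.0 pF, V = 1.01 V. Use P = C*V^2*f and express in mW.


Step 1: V^2 = 1.01^2 = 1.0201 V^2
Step 2: P = C*V^2*f = 3.0e-12 F * 1.0201 * 3.11e9 Hz
Step 3: P = 9.517533e-03 W
Step 4: P = 9.518 mW

9.518


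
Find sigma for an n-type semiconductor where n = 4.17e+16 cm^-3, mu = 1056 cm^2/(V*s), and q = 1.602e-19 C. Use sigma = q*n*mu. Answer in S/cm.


Step 1: sigma = q * n * mu
Step 2: sigma = 1.602e-19 * 4.17e+16 * 1056
Step 3: sigma = 7.054e+00 S/cm

7.054e+00


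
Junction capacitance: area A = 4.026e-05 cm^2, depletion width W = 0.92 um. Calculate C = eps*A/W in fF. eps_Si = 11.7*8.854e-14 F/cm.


Step 1: eps_Si = 11.7 * 8.854e-14 = 1.035918e-12 F/cm
Step 2: W in cm = 0.92 * 1e-4 = 9.20e-05 cm
Step 3: C = 1.035918e-12 * 4.026e-05 / 9.20e-05 = 4.533267e-13 F
Step 4: C = 453.33 fF

453.33


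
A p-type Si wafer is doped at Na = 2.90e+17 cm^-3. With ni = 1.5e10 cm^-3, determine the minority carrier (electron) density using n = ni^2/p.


Step 1: Majority hole concentration p ≈ Na = 2.90e+17 cm^-3
Step 2: n = ni^2 / Na = (1.5e10)^2 / 2.90e+17
Step 3: n = 7.76e+02 cm^-3

7.76e+02


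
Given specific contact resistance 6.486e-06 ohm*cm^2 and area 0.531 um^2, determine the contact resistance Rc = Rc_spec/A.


Step 1: Convert area to cm^2: 0.531 um^2 = 5.3100e-09 cm^2
Step 2: Rc = Rc_spec / A = 6.486e-06 / 5.3100e-09
Step 3: Rc = 1.22e+03 ohms

1.22e+03


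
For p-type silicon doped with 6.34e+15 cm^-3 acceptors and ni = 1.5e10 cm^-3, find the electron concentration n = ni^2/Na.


Step 1: Majority hole concentration p ≈ Na = 6.34e+15 cm^-3
Step 2: n = ni^2 / Na = (1.5e10)^2 / 6.34e+15
Step 3: n = 3.55e+04 cm^-3

3.55e+04


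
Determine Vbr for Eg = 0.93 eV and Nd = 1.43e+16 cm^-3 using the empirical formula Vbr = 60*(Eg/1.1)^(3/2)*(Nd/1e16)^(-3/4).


Step 1: Eg/1.1 = 0.93/1.1 = 0.845455
Step 2: (Eg/1.1)^1.5 = 0.845455^1.5 = 0.777384
Step 3: (Nd/1e16)^(-0.75) = (1.43)^(-0.75) = 0.764712
Step 4: Vbr = 60 * 0.777384 * 0.764712 = 35.7 V

35.7


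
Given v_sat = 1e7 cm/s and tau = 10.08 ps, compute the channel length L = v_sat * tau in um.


Step 1: tau in seconds = 10.08 ps * 1e-12 = 1.0080e-11 s
Step 2: L = v_sat * tau = 1e7 * 1.0080e-11 = 1.0080e-04 cm
Step 3: L in um = 1.0080e-04 * 1e4 = 1.008 um

1.008


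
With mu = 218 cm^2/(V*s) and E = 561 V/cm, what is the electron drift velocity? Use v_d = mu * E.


Step 1: v_d = mu * E
Step 2: v_d = 218 * 561 = 122298
Step 3: v_d = 1.22e+05 cm/s

1.22e+05


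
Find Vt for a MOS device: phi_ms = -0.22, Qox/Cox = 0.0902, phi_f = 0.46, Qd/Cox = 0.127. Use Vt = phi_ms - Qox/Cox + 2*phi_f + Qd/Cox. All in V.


Step 1: Vt = phi_ms - Qox/Cox + 2*phi_f + Qd/Cox
Step 2: Vt = -0.22 - 0.0902 + 2*0.46 + 0.127
Step 3: Vt = -0.22 - 0.0902 + 0.92 + 0.127
Step 4: Vt = 0.7368 V

0.7368


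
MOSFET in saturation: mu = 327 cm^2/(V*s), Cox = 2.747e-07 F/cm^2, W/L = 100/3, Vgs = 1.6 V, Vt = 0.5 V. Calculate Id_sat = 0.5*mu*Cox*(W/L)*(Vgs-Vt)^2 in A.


Step 1: Overdrive voltage Vov = Vgs - Vt = 1.6 - 0.5 = 1.1 V
Step 2: W/L = 100/3 = 33.3333
Step 3: Id = 0.5 * 327 * 2.747e-07 * 33.3333 * 1.1^2
Step 4: Id = 1.81e-03 A

1.81e-03


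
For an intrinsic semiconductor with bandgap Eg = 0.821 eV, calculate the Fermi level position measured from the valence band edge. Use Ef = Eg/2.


Step 1: For an intrinsic semiconductor, the Fermi level sits at midgap.
Step 2: Ef = Eg / 2 = 0.821 / 2 = 0.4105 eV

0.4105


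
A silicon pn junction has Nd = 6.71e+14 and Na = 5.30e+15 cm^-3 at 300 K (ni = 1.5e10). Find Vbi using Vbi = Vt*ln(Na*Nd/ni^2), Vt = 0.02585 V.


Step 1: Compute Na*Nd/ni^2 = 5.30e+15 * 6.71e+14 / (1.5e10)^2 = 1.5806e+10
Step 2: ln(1.5806e+10) = 23.4837
Step 3: Vbi = 0.02585 * 23.4837 = 0.607 V

0.607


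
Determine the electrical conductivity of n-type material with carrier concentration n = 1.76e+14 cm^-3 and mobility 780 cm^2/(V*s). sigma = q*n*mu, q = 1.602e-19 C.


Step 1: sigma = q * n * mu
Step 2: sigma = 1.602e-19 * 1.76e+14 * 780
Step 3: sigma = 2.199e-02 S/cm

2.199e-02


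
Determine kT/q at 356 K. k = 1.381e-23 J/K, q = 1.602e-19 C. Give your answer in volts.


Step 1: kT = 1.381e-23 * 356 = 4.91636e-21 J
Step 2: Vt = kT/q = 4.91636e-21 / 1.602e-19
Step 3: Vt = 0.03069 V

0.03069


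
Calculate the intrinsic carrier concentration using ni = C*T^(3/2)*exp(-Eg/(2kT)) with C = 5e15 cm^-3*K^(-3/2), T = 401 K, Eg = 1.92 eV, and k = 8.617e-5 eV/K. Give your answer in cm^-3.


Step 1: Compute kT = 8.617e-5 * 401 = 0.03455417 eV
Step 2: Exponent = -Eg/(2kT) = -1.92/(2*0.03455417) = -27.78246
Step 3: T^(3/2) = 401^1.5 = 8030.02
Step 4: ni = 5e15 * 8030.02 * exp(-27.78246) = 3.45e+07 cm^-3

3.45e+07


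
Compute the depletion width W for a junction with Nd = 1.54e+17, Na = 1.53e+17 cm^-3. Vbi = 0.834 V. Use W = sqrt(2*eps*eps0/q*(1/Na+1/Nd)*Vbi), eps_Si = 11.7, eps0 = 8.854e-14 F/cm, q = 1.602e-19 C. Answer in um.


Step 1: 1/Na + 1/Nd = 1/1.53e+17 + 1/1.54e+17 = 1.30295e-17
Step 2: 2*eps*eps0/q = 2*11.7*8.854e-14/1.602e-19 = 1.293281e+07
Step 3: W^2 = 1.293281e+07 * 1.30295e-17 * 0.834 = 1.40536e-10
Step 4: W = sqrt(1.40536e-10) = 1.185e-05 cm = 0.1185 um

0.1185


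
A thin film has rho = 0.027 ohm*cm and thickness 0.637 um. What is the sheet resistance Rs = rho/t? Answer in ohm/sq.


Step 1: Convert thickness to cm: t = 0.637 um = 6.3700e-05 cm
Step 2: Rs = rho / t = 0.027 / 6.3700e-05
Step 3: Rs = 423.9 ohm/sq

423.9


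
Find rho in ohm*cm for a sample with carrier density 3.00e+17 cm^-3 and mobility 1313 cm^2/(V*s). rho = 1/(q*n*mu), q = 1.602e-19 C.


Step 1: sigma = q * n * mu = 1.602e-19 * 3.00e+17 * 1313 = 6.31028e+01 S/cm
Step 2: rho = 1 / sigma = 1 / 6.31028e+01 = 0.01585 ohm*cm

0.01585


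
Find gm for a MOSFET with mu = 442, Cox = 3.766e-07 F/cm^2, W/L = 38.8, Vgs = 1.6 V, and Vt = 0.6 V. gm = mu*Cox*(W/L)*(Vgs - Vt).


Step 1: Vov = Vgs - Vt = 1.6 - 0.6 = 1.0 V
Step 2: gm = mu * Cox * (W/L) * Vov
Step 3: gm = 442 * 3.766e-07 * 38.8 * 1.0 = 6.46e-03 S

6.46e-03


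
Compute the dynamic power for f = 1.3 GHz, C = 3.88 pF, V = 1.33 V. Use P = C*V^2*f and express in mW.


Step 1: V^2 = 1.33^2 = 1.7689 V^2
Step 2: P = C*V^2*f = 3.88e-12 F * 1.7689 * 1.3e9 Hz
Step 3: P = 8.9223316e-03 W
Step 4: P = 8.922 mW

8.922


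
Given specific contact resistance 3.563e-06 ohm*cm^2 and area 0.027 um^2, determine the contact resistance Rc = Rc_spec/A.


Step 1: Convert area to cm^2: 0.027 um^2 = 2.7000e-10 cm^2
Step 2: Rc = Rc_spec / A = 3.563e-06 / 2.7000e-10
Step 3: Rc = 1.32e+04 ohms

1.32e+04


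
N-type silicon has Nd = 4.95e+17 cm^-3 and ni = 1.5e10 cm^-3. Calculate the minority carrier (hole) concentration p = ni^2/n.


Step 1: Since Nd >> ni, n ≈ Nd = 4.95e+17 cm^-3
Step 2: p = ni^2 / n = (1.5e10)^2 / 4.95e+17
Step 3: p = 2.25e20 / 4.95e+17 = 4.55e+02 cm^-3

4.55e+02


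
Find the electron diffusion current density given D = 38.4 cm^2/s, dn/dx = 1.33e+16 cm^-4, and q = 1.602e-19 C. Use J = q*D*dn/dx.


Step 1: J = q * D * (dn/dx)
Step 2: J = 1.602e-19 * 38.4 * 1.33e+16
Step 3: J = 8.18e-02 A/cm^2

8.18e-02


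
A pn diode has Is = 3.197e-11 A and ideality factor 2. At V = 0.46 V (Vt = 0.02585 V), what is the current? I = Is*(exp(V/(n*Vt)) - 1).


Step 1: V/(n*Vt) = 0.46/(2*0.02585) = 8.8975
Step 2: exp(8.8975) = 7.3137e+03
Step 3: I = 3.197e-11 * (7.3137e+03 - 1) = 2.34e-07 A

2.34e-07


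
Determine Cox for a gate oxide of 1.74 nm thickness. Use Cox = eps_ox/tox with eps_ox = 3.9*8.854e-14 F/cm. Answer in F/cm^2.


Step 1: eps_ox = 3.9 * 8.854e-14 = 3.45306e-13 F/cm
Step 2: tox in cm = 1.74 nm * 1e-7 = 1.7400e-07 cm
Step 3: Cox = 3.45306e-13 / 1.7400e-07 = 1.98e-06 F/cm^2

1.98e-06


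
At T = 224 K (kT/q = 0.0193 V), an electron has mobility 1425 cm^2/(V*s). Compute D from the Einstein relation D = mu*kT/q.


Step 1: D = mu * (kT/q)
Step 2: D = 1425 * 0.0193
Step 3: D = 27.5 cm^2/s

27.5


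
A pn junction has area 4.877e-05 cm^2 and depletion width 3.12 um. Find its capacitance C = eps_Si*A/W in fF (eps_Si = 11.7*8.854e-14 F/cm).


Step 1: eps_Si = 11.7 * 8.854e-14 = 1.035918e-12 F/cm
Step 2: W in cm = 3.12 * 1e-4 = 3.12e-04 cm
Step 3: C = 1.035918e-12 * 4.877e-05 / 3.12e-04 = 1.619286e-13 F
Step 4: C = 161.93 fF

161.93


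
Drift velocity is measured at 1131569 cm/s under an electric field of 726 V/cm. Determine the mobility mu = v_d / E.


Step 1: mu = v_d / E
Step 2: mu = 1131569 / 726
Step 3: mu = 1558.63 cm^2/(V*s)

1558.63


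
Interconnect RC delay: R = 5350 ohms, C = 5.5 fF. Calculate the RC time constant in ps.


Step 1: tau = R * C
Step 2: tau = 5350 * 5.5 fF = 5350 * 5.5e-15 F
Step 3: tau = 2.9425e-11 s = 29.425 ps

29.425


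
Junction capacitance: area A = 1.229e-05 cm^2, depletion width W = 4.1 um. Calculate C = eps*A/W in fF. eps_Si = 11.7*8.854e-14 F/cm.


Step 1: eps_Si = 11.7 * 8.854e-14 = 1.035918e-12 F/cm
Step 2: W in cm = 4.1 * 1e-4 = 4.10e-04 cm
Step 3: C = 1.035918e-12 * 1.229e-05 / 4.10e-04 = 3.105227e-14 F
Step 4: C = 31.05 fF

31.05


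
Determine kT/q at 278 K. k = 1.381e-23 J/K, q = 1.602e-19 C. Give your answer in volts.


Step 1: kT = 1.381e-23 * 278 = 3.83918e-21 J
Step 2: Vt = kT/q = 3.83918e-21 / 1.602e-19
Step 3: Vt = 0.02396 V

0.02396


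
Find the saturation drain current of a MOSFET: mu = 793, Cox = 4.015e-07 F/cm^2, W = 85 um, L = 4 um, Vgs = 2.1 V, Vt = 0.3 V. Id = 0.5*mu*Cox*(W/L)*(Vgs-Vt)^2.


Step 1: Overdrive voltage Vov = Vgs - Vt = 2.1 - 0.3 = 1.8 V
Step 2: W/L = 85/4 = 21.25
Step 3: Id = 0.5 * 793 * 4.015e-07 * 21.25 * 1.8^2
Step 4: Id = 1.10e-02 A

1.10e-02


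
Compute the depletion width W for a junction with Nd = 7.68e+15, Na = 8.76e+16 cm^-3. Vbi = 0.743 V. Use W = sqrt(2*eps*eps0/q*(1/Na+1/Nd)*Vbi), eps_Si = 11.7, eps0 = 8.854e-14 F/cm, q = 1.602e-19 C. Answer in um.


Step 1: 1/Na + 1/Nd = 1/8.76e+16 + 1/7.68e+15 = 1.41624e-16
Step 2: 2*eps*eps0/q = 2*11.7*8.854e-14/1.602e-19 = 1.293281e+07
Step 3: W^2 = 1.293281e+07 * 1.41624e-16 * 0.743 = 1.36088e-09
Step 4: W = sqrt(1.36088e-09) = 3.689e-05 cm = 0.3689 um

0.3689


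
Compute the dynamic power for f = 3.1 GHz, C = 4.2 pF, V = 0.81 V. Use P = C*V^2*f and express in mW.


Step 1: V^2 = 0.81^2 = 0.6561 V^2
Step 2: P = C*V^2*f = 4.2e-12 F * 0.6561 * 3.1e9 Hz
Step 3: P = 8.542422e-03 W
Step 4: P = 8.542 mW

8.542


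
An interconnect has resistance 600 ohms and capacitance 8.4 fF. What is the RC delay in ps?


Step 1: tau = R * C
Step 2: tau = 600 * 8.4 fF = 600 * 8.4e-15 F
Step 3: tau = 5.04e-12 s = 5.04 ps

5.04


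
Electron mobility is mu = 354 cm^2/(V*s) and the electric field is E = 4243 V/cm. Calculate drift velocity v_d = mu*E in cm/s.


Step 1: v_d = mu * E
Step 2: v_d = 354 * 4243 = 1502022
Step 3: v_d = 1.50e+06 cm/s

1.50e+06


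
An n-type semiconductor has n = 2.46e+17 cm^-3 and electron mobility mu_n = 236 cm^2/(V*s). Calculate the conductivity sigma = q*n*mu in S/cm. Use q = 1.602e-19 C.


Step 1: sigma = q * n * mu
Step 2: sigma = 1.602e-19 * 2.46e+17 * 236
Step 3: sigma = 9.301e+00 S/cm

9.301e+00


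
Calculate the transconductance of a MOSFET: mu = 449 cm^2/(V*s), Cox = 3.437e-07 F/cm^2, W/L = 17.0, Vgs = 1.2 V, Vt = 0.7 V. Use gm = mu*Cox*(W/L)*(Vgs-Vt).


Step 1: Vov = Vgs - Vt = 1.2 - 0.7 = 0.5 V
Step 2: gm = mu * Cox * (W/L) * Vov
Step 3: gm = 449 * 3.437e-07 * 17.0 * 0.5 = 1.31e-03 S

1.31e-03


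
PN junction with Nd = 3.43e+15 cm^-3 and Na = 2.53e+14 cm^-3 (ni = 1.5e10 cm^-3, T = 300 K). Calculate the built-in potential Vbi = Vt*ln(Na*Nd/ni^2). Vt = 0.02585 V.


Step 1: Compute Na*Nd/ni^2 = 2.53e+14 * 3.43e+15 / (1.5e10)^2 = 3.8568e+09
Step 2: ln(3.8568e+09) = 22.0731
Step 3: Vbi = 0.02585 * 22.0731 = 0.571 V

0.571


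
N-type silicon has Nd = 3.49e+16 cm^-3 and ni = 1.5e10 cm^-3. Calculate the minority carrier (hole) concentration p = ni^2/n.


Step 1: Since Nd >> ni, n ≈ Nd = 3.49e+16 cm^-3
Step 2: p = ni^2 / n = (1.5e10)^2 / 3.49e+16
Step 3: p = 2.25e20 / 3.49e+16 = 6.45e+03 cm^-3

6.45e+03


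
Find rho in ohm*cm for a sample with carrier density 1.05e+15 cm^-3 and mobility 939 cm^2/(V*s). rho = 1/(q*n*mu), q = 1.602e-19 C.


Step 1: sigma = q * n * mu = 1.602e-19 * 1.05e+15 * 939 = 1.57949e-01 S/cm
Step 2: rho = 1 / sigma = 1 / 1.57949e-01 = 6.331 ohm*cm

6.331


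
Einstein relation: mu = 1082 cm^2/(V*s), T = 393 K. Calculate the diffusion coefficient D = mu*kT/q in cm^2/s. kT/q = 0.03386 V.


Step 1: D = mu * (kT/q)
Step 2: D = 1082 * 0.03386
Step 3: D = 36.64 cm^2/s

36.64


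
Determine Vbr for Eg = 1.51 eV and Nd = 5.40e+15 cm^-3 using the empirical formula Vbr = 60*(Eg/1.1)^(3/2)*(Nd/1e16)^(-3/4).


Step 1: Eg/1.1 = 1.51/1.1 = 1.372727
Step 2: (Eg/1.1)^1.5 = 1.372727^1.5 = 1.608334
Step 3: (Nd/1e16)^(-0.75) = (0.54)^(-0.75) = 1.587467
Step 4: Vbr = 60 * 1.608334 * 1.587467 = 153.2 V

153.2


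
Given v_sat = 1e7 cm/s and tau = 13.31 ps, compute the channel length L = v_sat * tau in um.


Step 1: tau in seconds = 13.31 ps * 1e-12 = 1.3310e-11 s
Step 2: L = v_sat * tau = 1e7 * 1.3310e-11 = 1.3310e-04 cm
Step 3: L in um = 1.3310e-04 * 1e4 = 1.331 um

1.331


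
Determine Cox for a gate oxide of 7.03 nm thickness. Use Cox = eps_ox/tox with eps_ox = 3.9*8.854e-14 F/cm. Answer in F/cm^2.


Step 1: eps_ox = 3.9 * 8.854e-14 = 3.45306e-13 F/cm
Step 2: tox in cm = 7.03 nm * 1e-7 = 7.0300e-07 cm
Step 3: Cox = 3.45306e-13 / 7.0300e-07 = 4.91e-07 F/cm^2

4.91e-07


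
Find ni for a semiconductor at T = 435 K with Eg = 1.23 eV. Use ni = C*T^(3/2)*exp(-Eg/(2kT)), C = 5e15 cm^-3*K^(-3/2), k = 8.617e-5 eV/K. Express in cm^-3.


Step 1: Compute kT = 8.617e-5 * 435 = 0.03748395 eV
Step 2: Exponent = -Eg/(2kT) = -1.23/(2*0.03748395) = -16.40702
Step 3: T^(3/2) = 435^1.5 = 9072.64
Step 4: ni = 5e15 * 9072.64 * exp(-16.40702) = 3.40e+12 cm^-3

3.40e+12


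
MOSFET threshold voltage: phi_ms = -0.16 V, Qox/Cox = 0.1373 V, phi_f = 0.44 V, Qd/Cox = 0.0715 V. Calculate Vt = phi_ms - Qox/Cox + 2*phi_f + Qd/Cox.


Step 1: Vt = phi_ms - Qox/Cox + 2*phi_f + Qd/Cox
Step 2: Vt = -0.16 - 0.1373 + 2*0.44 + 0.0715
Step 3: Vt = -0.16 - 0.1373 + 0.88 + 0.0715
Step 4: Vt = 0.6542 V

0.6542


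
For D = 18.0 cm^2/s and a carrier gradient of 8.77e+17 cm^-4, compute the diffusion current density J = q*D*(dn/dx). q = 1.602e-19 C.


Step 1: J = q * D * (dn/dx)
Step 2: J = 1.602e-19 * 18.0 * 8.77e+17
Step 3: J = 2.53e+00 A/cm^2

2.53e+00


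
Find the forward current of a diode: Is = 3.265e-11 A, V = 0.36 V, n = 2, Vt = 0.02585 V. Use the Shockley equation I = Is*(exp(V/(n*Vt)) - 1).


Step 1: V/(n*Vt) = 0.36/(2*0.02585) = 6.9632
Step 2: exp(6.9632) = 1.0570e+03
Step 3: I = 3.265e-11 * (1.0570e+03 - 1) = 3.45e-08 A

3.45e-08


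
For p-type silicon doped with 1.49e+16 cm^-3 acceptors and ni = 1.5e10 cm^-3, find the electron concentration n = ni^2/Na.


Step 1: Majority hole concentration p ≈ Na = 1.49e+16 cm^-3
Step 2: n = ni^2 / Na = (1.5e10)^2 / 1.49e+16
Step 3: n = 1.51e+04 cm^-3

1.51e+04


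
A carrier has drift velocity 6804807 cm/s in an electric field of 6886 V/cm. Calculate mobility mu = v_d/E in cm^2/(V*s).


Step 1: mu = v_d / E
Step 2: mu = 6804807 / 6886
Step 3: mu = 988.21 cm^2/(V*s)

988.21


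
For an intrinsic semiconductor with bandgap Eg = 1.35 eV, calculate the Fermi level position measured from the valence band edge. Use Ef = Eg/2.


Step 1: For an intrinsic semiconductor, the Fermi level sits at midgap.
Step 2: Ef = Eg / 2 = 1.35 / 2 = 0.675 eV

0.675


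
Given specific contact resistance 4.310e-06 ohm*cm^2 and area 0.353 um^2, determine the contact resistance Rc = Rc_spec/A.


Step 1: Convert area to cm^2: 0.353 um^2 = 3.5300e-09 cm^2
Step 2: Rc = Rc_spec / A = 4.310e-06 / 3.5300e-09
Step 3: Rc = 1.22e+03 ohms

1.22e+03


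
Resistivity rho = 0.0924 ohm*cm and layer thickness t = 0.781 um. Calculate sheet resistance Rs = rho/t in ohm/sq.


Step 1: Convert thickness to cm: t = 0.781 um = 7.8100e-05 cm
Step 2: Rs = rho / t = 0.0924 / 7.8100e-05
Step 3: Rs = 1183.1 ohm/sq

1183.1


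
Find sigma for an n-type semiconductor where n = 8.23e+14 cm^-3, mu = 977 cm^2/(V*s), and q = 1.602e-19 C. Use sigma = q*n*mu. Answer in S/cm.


Step 1: sigma = q * n * mu
Step 2: sigma = 1.602e-19 * 8.23e+14 * 977
Step 3: sigma = 1.288e-01 S/cm

1.288e-01


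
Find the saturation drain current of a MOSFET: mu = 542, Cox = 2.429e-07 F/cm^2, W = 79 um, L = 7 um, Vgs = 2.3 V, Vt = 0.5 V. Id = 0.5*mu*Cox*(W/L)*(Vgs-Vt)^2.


Step 1: Overdrive voltage Vov = Vgs - Vt = 2.3 - 0.5 = 1.8 V
Step 2: W/L = 79/7 = 11.2857
Step 3: Id = 0.5 * 542 * 2.429e-07 * 11.2857 * 1.8^2
Step 4: Id = 2.41e-03 A

2.41e-03


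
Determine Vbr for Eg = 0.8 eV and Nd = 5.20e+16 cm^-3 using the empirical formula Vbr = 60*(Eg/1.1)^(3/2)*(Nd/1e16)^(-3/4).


Step 1: Eg/1.1 = 0.8/1.1 = 0.727273
Step 2: (Eg/1.1)^1.5 = 0.727273^1.5 = 0.620221
Step 3: (Nd/1e16)^(-0.75) = (5.2)^(-0.75) = 0.290401
Step 4: Vbr = 60 * 0.620221 * 0.290401 = 10.8 V

10.8


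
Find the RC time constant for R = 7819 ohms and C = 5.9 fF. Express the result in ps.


Step 1: tau = R * C
Step 2: tau = 7819 * 5.9 fF = 7819 * 5.9e-15 F
Step 3: tau = 4.61321e-11 s = 46.1321 ps

46.1321


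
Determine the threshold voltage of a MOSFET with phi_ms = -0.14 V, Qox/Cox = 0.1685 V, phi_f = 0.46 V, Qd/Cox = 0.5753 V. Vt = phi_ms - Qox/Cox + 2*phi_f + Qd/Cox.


Step 1: Vt = phi_ms - Qox/Cox + 2*phi_f + Qd/Cox
Step 2: Vt = -0.14 - 0.1685 + 2*0.46 + 0.5753
Step 3: Vt = -0.14 - 0.1685 + 0.92 + 0.5753
Step 4: Vt = 1.1868 V

1.1868


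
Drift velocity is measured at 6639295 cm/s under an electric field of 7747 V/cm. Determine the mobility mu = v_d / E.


Step 1: mu = v_d / E
Step 2: mu = 6639295 / 7747
Step 3: mu = 857.01 cm^2/(V*s)

857.01


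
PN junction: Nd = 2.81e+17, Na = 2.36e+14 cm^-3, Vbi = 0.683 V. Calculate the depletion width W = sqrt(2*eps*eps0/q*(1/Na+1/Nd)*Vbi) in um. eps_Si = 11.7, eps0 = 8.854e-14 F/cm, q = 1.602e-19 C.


Step 1: 1/Na + 1/Nd = 1/2.36e+14 + 1/2.81e+17 = 4.24085e-15
Step 2: 2*eps*eps0/q = 2*11.7*8.854e-14/1.602e-19 = 1.293281e+07
Step 3: W^2 = 1.293281e+07 * 4.24085e-15 * 0.683 = 3.74599e-08
Step 4: W = sqrt(3.74599e-08) = 1.935e-04 cm = 1.935 um

1.935


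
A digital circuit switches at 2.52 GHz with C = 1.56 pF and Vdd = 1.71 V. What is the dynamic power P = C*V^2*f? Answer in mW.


Step 1: V^2 = 1.71^2 = 2.9241 V^2
Step 2: P = C*V^2*f = 1.56e-12 F * 2.9241 * 2.52e9 Hz
Step 3: P = 1.149522192e-02 W
Step 4: P = 11.495 mW

11.495


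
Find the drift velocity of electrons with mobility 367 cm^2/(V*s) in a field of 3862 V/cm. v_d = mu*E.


Step 1: v_d = mu * E
Step 2: v_d = 367 * 3862 = 1417354
Step 3: v_d = 1.42e+06 cm/s

1.42e+06


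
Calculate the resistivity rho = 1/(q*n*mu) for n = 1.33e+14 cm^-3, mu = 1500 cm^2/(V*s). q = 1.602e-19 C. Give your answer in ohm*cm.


Step 1: sigma = q * n * mu = 1.602e-19 * 1.33e+14 * 1500 = 3.19599e-02 S/cm
Step 2: rho = 1 / sigma = 1 / 3.19599e-02 = 31.29 ohm*cm

31.29


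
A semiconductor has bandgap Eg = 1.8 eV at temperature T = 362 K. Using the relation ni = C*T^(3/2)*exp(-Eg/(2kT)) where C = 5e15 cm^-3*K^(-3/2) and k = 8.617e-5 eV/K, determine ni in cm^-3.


Step 1: Compute kT = 8.617e-5 * 362 = 0.03119354 eV
Step 2: Exponent = -Eg/(2kT) = -1.8/(2*0.03119354) = -28.85213
Step 3: T^(3/2) = 362^1.5 = 6887.52
Step 4: ni = 5e15 * 6887.52 * exp(-28.85213) = 1.02e+07 cm^-3

1.02e+07


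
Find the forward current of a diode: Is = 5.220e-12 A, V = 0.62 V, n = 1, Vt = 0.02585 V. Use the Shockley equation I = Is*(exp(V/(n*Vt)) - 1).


Step 1: V/(n*Vt) = 0.62/(1*0.02585) = 23.9845
Step 2: exp(23.9845) = 2.6082e+10
Step 3: I = 5.220e-12 * (2.6082e+10 - 1) = 1.36e-01 A

1.36e-01


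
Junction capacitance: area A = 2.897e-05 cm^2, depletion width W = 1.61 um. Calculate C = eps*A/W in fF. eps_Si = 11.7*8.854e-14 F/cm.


Step 1: eps_Si = 11.7 * 8.854e-14 = 1.035918e-12 F/cm
Step 2: W in cm = 1.61 * 1e-4 = 1.61e-04 cm
Step 3: C = 1.035918e-12 * 2.897e-05 / 1.61e-04 = 1.864009e-13 F
Step 4: C = 186.4 fF

186.4


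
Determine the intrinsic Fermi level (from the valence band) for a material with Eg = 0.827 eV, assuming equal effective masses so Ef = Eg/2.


Step 1: For an intrinsic semiconductor, the Fermi level sits at midgap.
Step 2: Ef = Eg / 2 = 0.827 / 2 = 0.4135 eV

0.4135


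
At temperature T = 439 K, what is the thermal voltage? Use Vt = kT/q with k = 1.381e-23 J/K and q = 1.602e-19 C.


Step 1: kT = 1.381e-23 * 439 = 6.06259e-21 J
Step 2: Vt = kT/q = 6.06259e-21 / 1.602e-19
Step 3: Vt = 0.03784 V

0.03784


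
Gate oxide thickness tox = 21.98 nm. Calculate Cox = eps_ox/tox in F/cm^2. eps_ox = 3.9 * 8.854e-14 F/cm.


Step 1: eps_ox = 3.9 * 8.854e-14 = 3.45306e-13 F/cm
Step 2: tox in cm = 21.98 nm * 1e-7 = 2.1980e-06 cm
Step 3: Cox = 3.45306e-13 / 2.1980e-06 = 1.57e-07 F/cm^2

1.57e-07


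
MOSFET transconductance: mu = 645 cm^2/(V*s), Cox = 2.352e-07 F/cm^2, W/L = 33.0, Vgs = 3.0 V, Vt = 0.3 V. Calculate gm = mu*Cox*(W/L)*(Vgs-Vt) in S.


Step 1: Vov = Vgs - Vt = 3.0 - 0.3 = 2.7 V
Step 2: gm = mu * Cox * (W/L) * Vov
Step 3: gm = 645 * 2.352e-07 * 33.0 * 2.7 = 1.35e-02 S

1.35e-02


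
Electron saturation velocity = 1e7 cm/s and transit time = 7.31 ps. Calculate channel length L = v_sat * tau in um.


Step 1: tau in seconds = 7.31 ps * 1e-12 = 7.3100e-12 s
Step 2: L = v_sat * tau = 1e7 * 7.3100e-12 = 7.3100e-05 cm
Step 3: L in um = 7.3100e-05 * 1e4 = 0.731 um

0.731


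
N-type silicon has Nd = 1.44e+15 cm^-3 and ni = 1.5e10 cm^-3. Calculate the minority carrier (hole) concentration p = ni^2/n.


Step 1: Since Nd >> ni, n ≈ Nd = 1.44e+15 cm^-3
Step 2: p = ni^2 / n = (1.5e10)^2 / 1.44e+15
Step 3: p = 2.25e20 / 1.44e+15 = 1.56e+05 cm^-3

1.56e+05


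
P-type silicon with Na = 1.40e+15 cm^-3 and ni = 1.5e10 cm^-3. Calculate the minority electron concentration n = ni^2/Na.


Step 1: Majority hole concentration p ≈ Na = 1.40e+15 cm^-3
Step 2: n = ni^2 / Na = (1.5e10)^2 / 1.40e+15
Step 3: n = 1.61e+05 cm^-3

1.61e+05


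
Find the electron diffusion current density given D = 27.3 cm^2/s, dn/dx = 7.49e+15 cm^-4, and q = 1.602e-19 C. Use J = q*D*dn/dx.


Step 1: J = q * D * (dn/dx)
Step 2: J = 1.602e-19 * 27.3 * 7.49e+15
Step 3: J = 3.28e-02 A/cm^2

3.28e-02


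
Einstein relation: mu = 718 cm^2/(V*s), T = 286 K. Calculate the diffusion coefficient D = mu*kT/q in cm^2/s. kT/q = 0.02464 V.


Step 1: D = mu * (kT/q)
Step 2: D = 718 * 0.02464
Step 3: D = 17.69 cm^2/s

17.69


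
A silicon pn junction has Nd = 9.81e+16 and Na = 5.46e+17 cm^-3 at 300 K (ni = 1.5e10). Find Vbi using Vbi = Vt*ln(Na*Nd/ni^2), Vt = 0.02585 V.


Step 1: Compute Na*Nd/ni^2 = 5.46e+17 * 9.81e+16 / (1.5e10)^2 = 2.3806e+14
Step 2: ln(2.3806e+14) = 33.1035
Step 3: Vbi = 0.02585 * 33.1035 = 0.856 V

0.856


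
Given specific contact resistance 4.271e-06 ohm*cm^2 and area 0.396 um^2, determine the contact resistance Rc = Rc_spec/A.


Step 1: Convert area to cm^2: 0.396 um^2 = 3.9600e-09 cm^2
Step 2: Rc = Rc_spec / A = 4.271e-06 / 3.9600e-09
Step 3: Rc = 1.08e+03 ohms

1.08e+03


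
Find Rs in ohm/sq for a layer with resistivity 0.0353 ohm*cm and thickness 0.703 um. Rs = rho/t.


Step 1: Convert thickness to cm: t = 0.703 um = 7.0300e-05 cm
Step 2: Rs = rho / t = 0.0353 / 7.0300e-05
Step 3: Rs = 502.1 ohm/sq

502.1


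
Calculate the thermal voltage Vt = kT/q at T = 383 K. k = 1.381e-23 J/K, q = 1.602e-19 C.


Step 1: kT = 1.381e-23 * 383 = 5.28923e-21 J
Step 2: Vt = kT/q = 5.28923e-21 / 1.602e-19
Step 3: Vt = 0.03302 V

0.03302


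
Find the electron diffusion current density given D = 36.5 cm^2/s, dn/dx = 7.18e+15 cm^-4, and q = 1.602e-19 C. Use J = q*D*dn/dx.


Step 1: J = q * D * (dn/dx)
Step 2: J = 1.602e-19 * 36.5 * 7.18e+15
Step 3: J = 4.20e-02 A/cm^2

4.20e-02


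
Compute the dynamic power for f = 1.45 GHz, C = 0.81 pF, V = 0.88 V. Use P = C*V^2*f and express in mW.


Step 1: V^2 = 0.88^2 = 0.7744 V^2
Step 2: P = C*V^2*f = 0.81e-12 F * 0.7744 * 1.45e9 Hz
Step 3: P = 9.095328e-04 W
Step 4: P = 0.91 mW

0.91


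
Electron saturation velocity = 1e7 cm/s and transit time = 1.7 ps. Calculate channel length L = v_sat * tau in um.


Step 1: tau in seconds = 1.7 ps * 1e-12 = 1.7000e-12 s
Step 2: L = v_sat * tau = 1e7 * 1.7000e-12 = 1.7000e-05 cm
Step 3: L in um = 1.7000e-05 * 1e4 = 0.17 um

0.17


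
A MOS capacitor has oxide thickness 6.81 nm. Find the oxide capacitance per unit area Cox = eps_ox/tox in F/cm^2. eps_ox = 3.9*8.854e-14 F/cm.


Step 1: eps_ox = 3.9 * 8.854e-14 = 3.45306e-13 F/cm
Step 2: tox in cm = 6.81 nm * 1e-7 = 6.8100e-07 cm
Step 3: Cox = 3.45306e-13 / 6.8100e-07 = 5.07e-07 F/cm^2

5.07e-07


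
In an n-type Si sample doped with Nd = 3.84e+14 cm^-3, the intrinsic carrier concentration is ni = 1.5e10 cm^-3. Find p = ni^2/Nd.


Step 1: Since Nd >> ni, n ≈ Nd = 3.84e+14 cm^-3
Step 2: p = ni^2 / n = (1.5e10)^2 / 3.84e+14
Step 3: p = 2.25e20 / 3.84e+14 = 5.86e+05 cm^-3

5.86e+05


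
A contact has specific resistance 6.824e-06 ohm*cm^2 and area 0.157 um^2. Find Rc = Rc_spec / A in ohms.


Step 1: Convert area to cm^2: 0.157 um^2 = 1.5700e-09 cm^2
Step 2: Rc = Rc_spec / A = 6.824e-06 / 1.5700e-09
Step 3: Rc = 4.35e+03 ohms

4.35e+03


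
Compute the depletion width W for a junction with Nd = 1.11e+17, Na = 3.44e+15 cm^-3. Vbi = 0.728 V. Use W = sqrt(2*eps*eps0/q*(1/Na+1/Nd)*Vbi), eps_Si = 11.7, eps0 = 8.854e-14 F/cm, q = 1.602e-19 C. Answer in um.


Step 1: 1/Na + 1/Nd = 1/3.44e+15 + 1/1.11e+17 = 2.99707e-16
Step 2: 2*eps*eps0/q = 2*11.7*8.854e-14/1.602e-19 = 1.293281e+07
Step 3: W^2 = 1.293281e+07 * 2.99707e-16 * 0.728 = 2.82177e-09
Step 4: W = sqrt(2.82177e-09) = 5.312e-05 cm = 0.5312 um

0.5312


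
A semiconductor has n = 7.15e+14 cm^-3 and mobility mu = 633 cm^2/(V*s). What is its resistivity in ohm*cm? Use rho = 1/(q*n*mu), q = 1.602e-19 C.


Step 1: sigma = q * n * mu = 1.602e-19 * 7.15e+14 * 633 = 7.25057e-02 S/cm
Step 2: rho = 1 / sigma = 1 / 7.25057e-02 = 13.79 ohm*cm

13.79


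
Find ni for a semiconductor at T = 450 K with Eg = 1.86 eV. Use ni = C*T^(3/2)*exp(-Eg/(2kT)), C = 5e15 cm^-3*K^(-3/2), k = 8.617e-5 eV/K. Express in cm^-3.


Step 1: Compute kT = 8.617e-5 * 450 = 0.0387765 eV
Step 2: Exponent = -Eg/(2kT) = -1.86/(2*0.0387765) = -23.98360
Step 3: T^(3/2) = 450^1.5 = 9545.94
Step 4: ni = 5e15 * 9545.94 * exp(-23.98360) = 1.83e+09 cm^-3

1.83e+09


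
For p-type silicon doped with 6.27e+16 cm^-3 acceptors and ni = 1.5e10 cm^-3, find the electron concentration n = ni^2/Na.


Step 1: Majority hole concentration p ≈ Na = 6.27e+16 cm^-3
Step 2: n = ni^2 / Na = (1.5e10)^2 / 6.27e+16
Step 3: n = 3.59e+03 cm^-3

3.59e+03


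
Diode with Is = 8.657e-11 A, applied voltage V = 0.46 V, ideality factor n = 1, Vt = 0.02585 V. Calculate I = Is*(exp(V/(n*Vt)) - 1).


Step 1: V/(n*Vt) = 0.46/(1*0.02585) = 17.7950
Step 2: exp(17.7950) = 5.3490e+07
Step 3: I = 8.657e-11 * (5.3490e+07 - 1) = 4.63e-03 A

4.63e-03


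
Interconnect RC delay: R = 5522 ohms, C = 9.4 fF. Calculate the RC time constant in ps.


Step 1: tau = R * C
Step 2: tau = 5522 * 9.4 fF = 5522 * 9.4e-15 F
Step 3: tau = 5.19068e-11 s = 51.9068 ps

51.9068


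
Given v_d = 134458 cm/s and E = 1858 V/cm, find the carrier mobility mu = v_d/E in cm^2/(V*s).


Step 1: mu = v_d / E
Step 2: mu = 134458 / 1858
Step 3: mu = 72.37 cm^2/(V*s)

72.37


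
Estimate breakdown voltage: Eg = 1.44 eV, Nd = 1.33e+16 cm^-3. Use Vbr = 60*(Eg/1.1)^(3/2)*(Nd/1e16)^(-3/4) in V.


Step 1: Eg/1.1 = 1.44/1.1 = 1.309091
Step 2: (Eg/1.1)^1.5 = 1.309091^1.5 = 1.497803
Step 3: (Nd/1e16)^(-0.75) = (1.33)^(-0.75) = 0.807442
Step 4: Vbr = 60 * 1.497803 * 0.807442 = 72.6 V

72.6


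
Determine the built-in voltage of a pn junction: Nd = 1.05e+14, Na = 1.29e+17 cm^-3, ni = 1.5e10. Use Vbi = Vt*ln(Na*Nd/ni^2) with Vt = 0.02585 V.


Step 1: Compute Na*Nd/ni^2 = 1.29e+17 * 1.05e+14 / (1.5e10)^2 = 6.0200e+10
Step 2: ln(6.0200e+10) = 24.8209
Step 3: Vbi = 0.02585 * 24.8209 = 0.642 V

0.642


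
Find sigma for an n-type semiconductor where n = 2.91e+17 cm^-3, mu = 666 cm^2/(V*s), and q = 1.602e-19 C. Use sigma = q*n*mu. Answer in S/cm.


Step 1: sigma = q * n * mu
Step 2: sigma = 1.602e-19 * 2.91e+17 * 666
Step 3: sigma = 3.105e+01 S/cm

3.105e+01


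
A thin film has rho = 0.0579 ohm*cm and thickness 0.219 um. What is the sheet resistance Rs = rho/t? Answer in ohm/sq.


Step 1: Convert thickness to cm: t = 0.219 um = 2.1900e-05 cm
Step 2: Rs = rho / t = 0.0579 / 2.1900e-05
Step 3: Rs = 2643.8 ohm/sq

2643.8


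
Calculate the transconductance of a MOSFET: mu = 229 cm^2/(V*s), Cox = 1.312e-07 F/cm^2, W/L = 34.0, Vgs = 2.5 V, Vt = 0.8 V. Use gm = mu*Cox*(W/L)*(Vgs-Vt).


Step 1: Vov = Vgs - Vt = 2.5 - 0.8 = 1.7 V
Step 2: gm = mu * Cox * (W/L) * Vov
Step 3: gm = 229 * 1.312e-07 * 34.0 * 1.7 = 1.74e-03 S

1.74e-03


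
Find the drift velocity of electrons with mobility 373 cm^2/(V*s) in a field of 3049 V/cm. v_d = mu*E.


Step 1: v_d = mu * E
Step 2: v_d = 373 * 3049 = 1137277
Step 3: v_d = 1.14e+06 cm/s

1.14e+06


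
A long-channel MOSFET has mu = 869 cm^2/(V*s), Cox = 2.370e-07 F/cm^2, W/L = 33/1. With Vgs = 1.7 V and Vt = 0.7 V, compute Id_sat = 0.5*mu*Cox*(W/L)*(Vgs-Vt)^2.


Step 1: Overdrive voltage Vov = Vgs - Vt = 1.7 - 0.7 = 1.0 V
Step 2: W/L = 33/1 = 33
Step 3: Id = 0.5 * 869 * 2.370e-07 * 33 * 1.0^2
Step 4: Id = 3.40e-03 A

3.40e-03


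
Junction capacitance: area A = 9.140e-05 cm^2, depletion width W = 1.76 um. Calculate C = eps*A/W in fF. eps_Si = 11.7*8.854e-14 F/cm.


Step 1: eps_Si = 11.7 * 8.854e-14 = 1.035918e-12 F/cm
Step 2: W in cm = 1.76 * 1e-4 = 1.76e-04 cm
Step 3: C = 1.035918e-12 * 9.140e-05 / 1.76e-04 = 5.379711e-13 F
Step 4: C = 537.97 fF

537.97


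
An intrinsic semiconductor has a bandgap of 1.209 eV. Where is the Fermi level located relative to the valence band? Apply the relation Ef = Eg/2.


Step 1: For an intrinsic semiconductor, the Fermi level sits at midgap.
Step 2: Ef = Eg / 2 = 1.209 / 2 = 0.6045 eV

0.6045


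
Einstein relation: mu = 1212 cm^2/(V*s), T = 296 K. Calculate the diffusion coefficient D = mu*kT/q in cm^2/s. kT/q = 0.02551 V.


Step 1: D = mu * (kT/q)
Step 2: D = 1212 * 0.02551
Step 3: D = 30.92 cm^2/s

30.92


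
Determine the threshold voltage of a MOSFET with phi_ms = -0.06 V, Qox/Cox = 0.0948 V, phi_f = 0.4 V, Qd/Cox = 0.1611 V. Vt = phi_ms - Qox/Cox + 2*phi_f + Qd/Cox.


Step 1: Vt = phi_ms - Qox/Cox + 2*phi_f + Qd/Cox
Step 2: Vt = -0.06 - 0.0948 + 2*0.4 + 0.1611
Step 3: Vt = -0.06 - 0.0948 + 0.8 + 0.1611
Step 4: Vt = 0.8063 V

0.8063


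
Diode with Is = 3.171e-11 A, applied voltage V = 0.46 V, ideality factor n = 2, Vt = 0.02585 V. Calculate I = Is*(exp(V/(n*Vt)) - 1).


Step 1: V/(n*Vt) = 0.46/(2*0.02585) = 8.8975
Step 2: exp(8.8975) = 7.3137e+03
Step 3: I = 3.171e-11 * (7.3137e+03 - 1) = 2.32e-07 A

2.32e-07


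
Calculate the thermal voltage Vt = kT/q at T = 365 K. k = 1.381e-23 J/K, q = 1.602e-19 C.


Step 1: kT = 1.381e-23 * 365 = 5.04065e-21 J
Step 2: Vt = kT/q = 5.04065e-21 / 1.602e-19
Step 3: Vt = 0.03146 V

0.03146


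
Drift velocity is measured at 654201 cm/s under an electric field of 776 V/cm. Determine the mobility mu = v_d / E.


Step 1: mu = v_d / E
Step 2: mu = 654201 / 776
Step 3: mu = 843.04 cm^2/(V*s)

843.04


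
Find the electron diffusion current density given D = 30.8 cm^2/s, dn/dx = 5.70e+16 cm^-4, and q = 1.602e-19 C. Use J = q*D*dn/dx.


Step 1: J = q * D * (dn/dx)
Step 2: J = 1.602e-19 * 30.8 * 5.70e+16
Step 3: J = 2.81e-01 A/cm^2

2.81e-01


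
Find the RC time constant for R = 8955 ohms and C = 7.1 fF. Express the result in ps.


Step 1: tau = R * C
Step 2: tau = 8955 * 7.1 fF = 8955 * 7.1e-15 F
Step 3: tau = 6.35805e-11 s = 63.5805 ps

63.5805


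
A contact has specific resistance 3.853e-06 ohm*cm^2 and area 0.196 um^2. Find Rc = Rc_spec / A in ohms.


Step 1: Convert area to cm^2: 0.196 um^2 = 1.9600e-09 cm^2
Step 2: Rc = Rc_spec / A = 3.853e-06 / 1.9600e-09
Step 3: Rc = 1.97e+03 ohms

1.97e+03


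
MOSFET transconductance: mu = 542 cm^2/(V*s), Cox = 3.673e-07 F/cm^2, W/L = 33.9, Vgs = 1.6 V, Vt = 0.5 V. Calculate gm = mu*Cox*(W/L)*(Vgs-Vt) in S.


Step 1: Vov = Vgs - Vt = 1.6 - 0.5 = 1.1 V
Step 2: gm = mu * Cox * (W/L) * Vov
Step 3: gm = 542 * 3.673e-07 * 33.9 * 1.1 = 7.42e-03 S

7.42e-03


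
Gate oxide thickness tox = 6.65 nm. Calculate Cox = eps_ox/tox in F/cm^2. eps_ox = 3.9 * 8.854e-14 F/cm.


Step 1: eps_ox = 3.9 * 8.854e-14 = 3.45306e-13 F/cm
Step 2: tox in cm = 6.65 nm * 1e-7 = 6.6500e-07 cm
Step 3: Cox = 3.45306e-13 / 6.6500e-07 = 5.19e-07 F/cm^2

5.19e-07


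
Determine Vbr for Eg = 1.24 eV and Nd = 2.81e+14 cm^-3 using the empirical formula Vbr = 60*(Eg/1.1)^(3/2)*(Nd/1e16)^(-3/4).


Step 1: Eg/1.1 = 1.24/1.1 = 1.127273
Step 2: (Eg/1.1)^1.5 = 1.127273^1.5 = 1.196861
Step 3: (Nd/1e16)^(-0.75) = (0.0281)^(-0.75) = 14.570359
Step 4: Vbr = 60 * 1.196861 * 14.570359 = 1046.3 V

1046.3


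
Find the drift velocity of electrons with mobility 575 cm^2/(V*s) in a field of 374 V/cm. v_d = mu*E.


Step 1: v_d = mu * E
Step 2: v_d = 575 * 374 = 215050
Step 3: v_d = 2.15e+05 cm/s

2.15e+05


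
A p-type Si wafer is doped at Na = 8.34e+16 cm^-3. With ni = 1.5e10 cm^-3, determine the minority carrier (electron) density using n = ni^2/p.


Step 1: Majority hole concentration p ≈ Na = 8.34e+16 cm^-3
Step 2: n = ni^2 / Na = (1.5e10)^2 / 8.34e+16
Step 3: n = 2.70e+03 cm^-3

2.70e+03


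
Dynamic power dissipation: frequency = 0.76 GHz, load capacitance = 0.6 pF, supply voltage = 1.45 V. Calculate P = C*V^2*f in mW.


Step 1: V^2 = 1.45^2 = 2.1025 V^2
Step 2: P = C*V^2*f = 0.6e-12 F * 2.1025 * 0.76e9 Hz
Step 3: P = 9.5874e-04 W
Step 4: P = 0.959 mW

0.959


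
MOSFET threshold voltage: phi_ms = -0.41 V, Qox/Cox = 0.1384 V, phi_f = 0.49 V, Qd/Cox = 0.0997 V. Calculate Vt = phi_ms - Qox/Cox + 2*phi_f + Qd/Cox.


Step 1: Vt = phi_ms - Qox/Cox + 2*phi_f + Qd/Cox
Step 2: Vt = -0.41 - 0.1384 + 2*0.49 + 0.0997
Step 3: Vt = -0.41 - 0.1384 + 0.98 + 0.0997
Step 4: Vt = 0.5313 V

0.5313


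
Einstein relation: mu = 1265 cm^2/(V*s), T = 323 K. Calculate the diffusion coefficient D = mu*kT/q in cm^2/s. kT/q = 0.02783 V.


Step 1: D = mu * (kT/q)
Step 2: D = 1265 * 0.02783
Step 3: D = 35.2 cm^2/s

35.2


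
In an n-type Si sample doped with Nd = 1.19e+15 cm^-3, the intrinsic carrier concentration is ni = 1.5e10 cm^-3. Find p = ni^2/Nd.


Step 1: Since Nd >> ni, n ≈ Nd = 1.19e+15 cm^-3
Step 2: p = ni^2 / n = (1.5e10)^2 / 1.19e+15
Step 3: p = 2.25e20 / 1.19e+15 = 1.89e+05 cm^-3

1.89e+05


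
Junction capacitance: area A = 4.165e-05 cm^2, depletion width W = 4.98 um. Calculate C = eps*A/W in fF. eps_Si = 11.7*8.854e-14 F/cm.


Step 1: eps_Si = 11.7 * 8.854e-14 = 1.035918e-12 F/cm
Step 2: W in cm = 4.98 * 1e-4 = 4.98e-04 cm
Step 3: C = 1.035918e-12 * 4.165e-05 / 4.98e-04 = 8.663852e-14 F
Step 4: C = 86.64 fF

86.64


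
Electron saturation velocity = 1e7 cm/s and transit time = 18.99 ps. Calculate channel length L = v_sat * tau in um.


Step 1: tau in seconds = 18.99 ps * 1e-12 = 1.8990e-11 s
Step 2: L = v_sat * tau = 1e7 * 1.8990e-11 = 1.8990e-04 cm
Step 3: L in um = 1.8990e-04 * 1e4 = 1.899 um

1.899


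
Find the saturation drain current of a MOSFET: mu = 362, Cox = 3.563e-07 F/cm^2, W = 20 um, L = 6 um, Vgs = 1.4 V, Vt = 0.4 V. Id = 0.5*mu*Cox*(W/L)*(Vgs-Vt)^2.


Step 1: Overdrive voltage Vov = Vgs - Vt = 1.4 - 0.4 = 1.0 V
Step 2: W/L = 20/6 = 3.33333
Step 3: Id = 0.5 * 362 * 3.563e-07 * 3.33333 * 1.0^2
Step 4: Id = 2.15e-04 A

2.15e-04


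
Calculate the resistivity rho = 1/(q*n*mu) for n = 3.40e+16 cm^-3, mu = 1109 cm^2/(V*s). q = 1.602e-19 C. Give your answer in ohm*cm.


Step 1: sigma = q * n * mu = 1.602e-19 * 3.40e+16 * 1109 = 6.04050e+00 S/cm
Step 2: rho = 1 / sigma = 1 / 6.04050e+00 = 0.1655 ohm*cm

0.1655


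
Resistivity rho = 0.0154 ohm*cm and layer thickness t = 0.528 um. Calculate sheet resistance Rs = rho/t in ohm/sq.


Step 1: Convert thickness to cm: t = 0.528 um = 5.2800e-05 cm
Step 2: Rs = rho / t = 0.0154 / 5.2800e-05
Step 3: Rs = 291.7 ohm/sq

291.7


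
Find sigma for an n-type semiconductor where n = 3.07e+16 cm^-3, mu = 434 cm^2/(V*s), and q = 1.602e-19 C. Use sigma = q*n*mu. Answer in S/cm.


Step 1: sigma = q * n * mu
Step 2: sigma = 1.602e-19 * 3.07e+16 * 434
Step 3: sigma = 2.134e+00 S/cm

2.134e+00


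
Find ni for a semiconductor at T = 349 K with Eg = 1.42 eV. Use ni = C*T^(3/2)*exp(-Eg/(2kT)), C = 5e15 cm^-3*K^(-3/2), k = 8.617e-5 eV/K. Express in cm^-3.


Step 1: Compute kT = 8.617e-5 * 349 = 0.03007333 eV
Step 2: Exponent = -Eg/(2kT) = -1.42/(2*0.03007333) = -23.60896
Step 3: T^(3/2) = 349^1.5 = 6519.86
Step 4: ni = 5e15 * 6519.86 * exp(-23.60896) = 1.82e+09 cm^-3

1.82e+09


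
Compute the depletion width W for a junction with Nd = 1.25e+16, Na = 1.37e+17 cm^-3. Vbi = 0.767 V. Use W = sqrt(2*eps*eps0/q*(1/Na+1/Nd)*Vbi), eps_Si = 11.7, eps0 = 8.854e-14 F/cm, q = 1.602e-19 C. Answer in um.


Step 1: 1/Na + 1/Nd = 1/1.37e+17 + 1/1.25e+16 = 8.72993e-17
Step 2: 2*eps*eps0/q = 2*11.7*8.854e-14/1.602e-19 = 1.293281e+07
Step 3: W^2 = 1.293281e+07 * 8.72993e-17 * 0.767 = 8.65962e-10
Step 4: W = sqrt(8.65962e-10) = 2.943e-05 cm = 0.2943 um

0.2943
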